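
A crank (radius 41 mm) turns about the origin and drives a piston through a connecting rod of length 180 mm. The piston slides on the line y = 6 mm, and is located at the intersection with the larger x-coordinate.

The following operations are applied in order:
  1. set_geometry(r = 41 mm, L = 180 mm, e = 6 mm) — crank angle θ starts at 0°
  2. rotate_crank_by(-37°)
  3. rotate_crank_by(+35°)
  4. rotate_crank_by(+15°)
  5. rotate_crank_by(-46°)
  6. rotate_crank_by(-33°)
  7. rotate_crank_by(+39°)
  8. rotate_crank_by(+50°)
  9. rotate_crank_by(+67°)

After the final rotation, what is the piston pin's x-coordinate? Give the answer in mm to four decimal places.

set_geometry: r = 41 mm, L = 180 mm, e = 6 mm; θ ← 0°
rotate_crank_by(-37°): θ ← 0° -37° = -37°
rotate_crank_by(+35°): θ ← -37° +35° = -2°
rotate_crank_by(+15°): θ ← -2° +15° = 13°
rotate_crank_by(-46°): θ ← 13° -46° = -33°
rotate_crank_by(-33°): θ ← -33° -33° = -66°
rotate_crank_by(+39°): θ ← -66° +39° = -27°
rotate_crank_by(+50°): θ ← -27° +50° = 23°
rotate_crank_by(+67°): θ ← 23° +67° = 90°
crank pin P = (r cos θ, r sin θ) = (0.000000, 41.000000)
h = r sin θ − e = 41.000000 − 6 = 35.000000
x = r cos θ + √(L² − h²) = 0.000000 + √(32400.0 − 1225.0000) = 0.000000 + 176.564436 = 176.564436

176.5644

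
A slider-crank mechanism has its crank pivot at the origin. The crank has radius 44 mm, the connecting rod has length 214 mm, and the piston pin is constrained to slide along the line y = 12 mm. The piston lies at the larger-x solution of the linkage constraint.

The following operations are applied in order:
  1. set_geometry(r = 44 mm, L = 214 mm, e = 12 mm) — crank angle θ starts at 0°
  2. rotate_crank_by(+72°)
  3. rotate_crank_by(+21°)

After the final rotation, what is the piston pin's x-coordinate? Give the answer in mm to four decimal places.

209.3003

set_geometry: r = 44 mm, L = 214 mm, e = 12 mm; θ ← 0°
rotate_crank_by(+72°): θ ← 0° +72° = 72°
rotate_crank_by(+21°): θ ← 72° +21° = 93°
crank pin P = (r cos θ, r sin θ) = (-2.302782, 43.939700)
h = r sin θ − e = 43.939700 − 12 = 31.939700
x = r cos θ + √(L² − h²) = -2.302782 + √(45796.0 − 1020.1444) = -2.302782 + 211.603061 = 209.300279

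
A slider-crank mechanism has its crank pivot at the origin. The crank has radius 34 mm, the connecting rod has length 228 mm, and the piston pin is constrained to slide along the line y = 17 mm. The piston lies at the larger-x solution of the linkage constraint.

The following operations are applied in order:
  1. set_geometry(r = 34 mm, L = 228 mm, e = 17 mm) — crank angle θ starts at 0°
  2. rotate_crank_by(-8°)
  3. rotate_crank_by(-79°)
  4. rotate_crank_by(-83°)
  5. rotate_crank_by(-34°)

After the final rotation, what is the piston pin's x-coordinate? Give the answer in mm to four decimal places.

set_geometry: r = 34 mm, L = 228 mm, e = 17 mm; θ ← 0°
rotate_crank_by(-8°): θ ← 0° -8° = -8°
rotate_crank_by(-79°): θ ← -8° -79° = -87°
rotate_crank_by(-83°): θ ← -87° -83° = -170°
rotate_crank_by(-34°): θ ← -170° -34° = -204°
crank pin P = (r cos θ, r sin θ) = (-31.060546, 13.829046)
h = r sin θ − e = 13.829046 − 17 = -3.170954
x = r cos θ + √(L² − h²) = -31.060546 + √(51984.0 − 10.0550) = -31.060546 + 227.977949 = 196.917403

196.9174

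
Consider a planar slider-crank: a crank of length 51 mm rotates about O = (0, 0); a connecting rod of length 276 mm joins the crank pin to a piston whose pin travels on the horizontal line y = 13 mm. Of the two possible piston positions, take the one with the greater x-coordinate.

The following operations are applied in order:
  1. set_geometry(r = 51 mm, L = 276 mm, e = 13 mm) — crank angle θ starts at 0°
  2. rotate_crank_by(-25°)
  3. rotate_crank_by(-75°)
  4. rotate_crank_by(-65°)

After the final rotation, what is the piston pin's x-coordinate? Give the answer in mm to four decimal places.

225.4914

set_geometry: r = 51 mm, L = 276 mm, e = 13 mm; θ ← 0°
rotate_crank_by(-25°): θ ← 0° -25° = -25°
rotate_crank_by(-75°): θ ← -25° -75° = -100°
rotate_crank_by(-65°): θ ← -100° -65° = -165°
crank pin P = (r cos θ, r sin θ) = (-49.262217, -13.199771)
h = r sin θ − e = -13.199771 − 13 = -26.199771
x = r cos θ + √(L² − h²) = -49.262217 + √(76176.0 − 686.4280) = -49.262217 + 274.753657 = 225.491440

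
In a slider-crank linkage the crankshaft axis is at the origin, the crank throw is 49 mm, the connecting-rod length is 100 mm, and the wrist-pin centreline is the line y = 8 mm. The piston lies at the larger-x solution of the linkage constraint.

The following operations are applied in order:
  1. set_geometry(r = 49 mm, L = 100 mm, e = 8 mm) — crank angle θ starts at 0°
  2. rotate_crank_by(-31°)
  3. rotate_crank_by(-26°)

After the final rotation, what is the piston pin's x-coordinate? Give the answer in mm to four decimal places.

set_geometry: r = 49 mm, L = 100 mm, e = 8 mm; θ ← 0°
rotate_crank_by(-31°): θ ← 0° -31° = -31°
rotate_crank_by(-26°): θ ← -31° -26° = -57°
crank pin P = (r cos θ, r sin θ) = (26.687313, -41.094858)
h = r sin θ − e = -41.094858 − 8 = -49.094858
x = r cos θ + √(L² − h²) = 26.687313 + √(10000.0 − 2410.3051) = 26.687313 + 87.118855 = 113.806168

113.8062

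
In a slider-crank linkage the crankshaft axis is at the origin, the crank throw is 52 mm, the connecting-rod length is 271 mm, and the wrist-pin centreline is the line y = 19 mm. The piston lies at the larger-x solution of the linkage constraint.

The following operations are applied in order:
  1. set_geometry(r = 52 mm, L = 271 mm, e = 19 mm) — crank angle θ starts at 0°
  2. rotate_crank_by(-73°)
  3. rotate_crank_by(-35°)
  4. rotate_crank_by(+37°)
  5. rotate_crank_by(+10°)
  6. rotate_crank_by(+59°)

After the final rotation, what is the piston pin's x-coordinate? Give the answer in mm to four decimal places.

set_geometry: r = 52 mm, L = 271 mm, e = 19 mm; θ ← 0°
rotate_crank_by(-73°): θ ← 0° -73° = -73°
rotate_crank_by(-35°): θ ← -73° -35° = -108°
rotate_crank_by(+37°): θ ← -108° +37° = -71°
rotate_crank_by(+10°): θ ← -71° +10° = -61°
rotate_crank_by(+59°): θ ← -61° +59° = -2°
crank pin P = (r cos θ, r sin θ) = (51.968323, -1.814774)
h = r sin θ − e = -1.814774 − 19 = -20.814774
x = r cos θ + √(L² − h²) = 51.968323 + √(73441.0 − 433.2548) = 51.968323 + 270.199454 = 322.167777

322.1678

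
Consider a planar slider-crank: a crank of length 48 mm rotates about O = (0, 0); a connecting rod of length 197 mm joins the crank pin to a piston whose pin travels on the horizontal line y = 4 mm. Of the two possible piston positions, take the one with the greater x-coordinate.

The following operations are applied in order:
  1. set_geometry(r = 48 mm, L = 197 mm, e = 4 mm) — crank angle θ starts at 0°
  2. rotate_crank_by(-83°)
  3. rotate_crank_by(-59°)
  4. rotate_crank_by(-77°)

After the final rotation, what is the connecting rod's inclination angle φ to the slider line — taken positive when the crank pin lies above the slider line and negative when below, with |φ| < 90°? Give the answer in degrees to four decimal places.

7.6449

set_geometry: r = 48 mm, L = 197 mm, e = 4 mm; θ ← 0°
rotate_crank_by(-83°): θ ← 0° -83° = -83°
rotate_crank_by(-59°): θ ← -83° -59° = -142°
rotate_crank_by(-77°): θ ← -142° -77° = -219°
crank pin P = (r cos θ, r sin θ) = (-37.303006, 30.207379)
h = r sin θ − e = 30.207379 − 4 = 26.207379
sin φ = h / L = 26.207379 / 197 = 0.13303238
φ = arcsin(0.13303238) = 7.644857°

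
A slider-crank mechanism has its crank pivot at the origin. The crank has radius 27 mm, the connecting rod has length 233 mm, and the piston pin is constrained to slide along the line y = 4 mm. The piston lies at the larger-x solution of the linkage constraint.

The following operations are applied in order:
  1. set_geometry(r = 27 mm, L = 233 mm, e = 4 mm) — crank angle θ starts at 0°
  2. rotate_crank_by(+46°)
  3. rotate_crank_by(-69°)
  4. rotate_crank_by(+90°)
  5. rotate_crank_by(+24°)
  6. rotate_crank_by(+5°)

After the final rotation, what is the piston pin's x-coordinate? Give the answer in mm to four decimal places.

229.0544

set_geometry: r = 27 mm, L = 233 mm, e = 4 mm; θ ← 0°
rotate_crank_by(+46°): θ ← 0° +46° = 46°
rotate_crank_by(-69°): θ ← 46° -69° = -23°
rotate_crank_by(+90°): θ ← -23° +90° = 67°
rotate_crank_by(+24°): θ ← 67° +24° = 91°
rotate_crank_by(+5°): θ ← 91° +5° = 96°
crank pin P = (r cos θ, r sin θ) = (-2.822269, 26.852091)
h = r sin θ − e = 26.852091 − 4 = 22.852091
x = r cos θ + √(L² − h²) = -2.822269 + √(54289.0 − 522.2181) = -2.822269 + 231.876652 = 229.054384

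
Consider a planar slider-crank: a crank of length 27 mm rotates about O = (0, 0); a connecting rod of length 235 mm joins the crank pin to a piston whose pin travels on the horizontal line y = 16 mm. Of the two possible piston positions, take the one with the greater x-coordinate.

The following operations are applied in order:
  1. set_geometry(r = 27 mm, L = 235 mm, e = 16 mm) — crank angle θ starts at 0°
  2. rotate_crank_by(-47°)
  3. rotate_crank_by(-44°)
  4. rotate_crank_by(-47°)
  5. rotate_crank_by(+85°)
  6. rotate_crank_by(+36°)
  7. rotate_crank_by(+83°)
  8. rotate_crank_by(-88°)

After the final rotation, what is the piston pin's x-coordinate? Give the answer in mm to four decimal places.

set_geometry: r = 27 mm, L = 235 mm, e = 16 mm; θ ← 0°
rotate_crank_by(-47°): θ ← 0° -47° = -47°
rotate_crank_by(-44°): θ ← -47° -44° = -91°
rotate_crank_by(-47°): θ ← -91° -47° = -138°
rotate_crank_by(+85°): θ ← -138° +85° = -53°
rotate_crank_by(+36°): θ ← -53° +36° = -17°
rotate_crank_by(+83°): θ ← -17° +83° = 66°
rotate_crank_by(-88°): θ ← 66° -88° = -22°
crank pin P = (r cos θ, r sin θ) = (25.033964, -10.114378)
h = r sin θ − e = -10.114378 − 16 = -26.114378
x = r cos θ + √(L² − h²) = 25.033964 + √(55225.0 − 681.9607) = 25.033964 + 233.544512 = 258.578476

258.5785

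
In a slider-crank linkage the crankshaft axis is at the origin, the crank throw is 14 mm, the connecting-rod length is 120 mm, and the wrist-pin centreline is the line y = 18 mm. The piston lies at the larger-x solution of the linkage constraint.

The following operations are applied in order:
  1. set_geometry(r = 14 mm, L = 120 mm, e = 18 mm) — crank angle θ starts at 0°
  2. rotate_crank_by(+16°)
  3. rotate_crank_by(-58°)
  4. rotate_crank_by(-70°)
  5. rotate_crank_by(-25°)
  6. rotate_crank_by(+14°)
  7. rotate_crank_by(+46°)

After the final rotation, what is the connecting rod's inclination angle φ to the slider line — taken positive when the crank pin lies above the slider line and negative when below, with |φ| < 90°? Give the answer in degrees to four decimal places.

set_geometry: r = 14 mm, L = 120 mm, e = 18 mm; θ ← 0°
rotate_crank_by(+16°): θ ← 0° +16° = 16°
rotate_crank_by(-58°): θ ← 16° -58° = -42°
rotate_crank_by(-70°): θ ← -42° -70° = -112°
rotate_crank_by(-25°): θ ← -112° -25° = -137°
rotate_crank_by(+14°): θ ← -137° +14° = -123°
rotate_crank_by(+46°): θ ← -123° +46° = -77°
crank pin P = (r cos θ, r sin θ) = (3.149315, -13.641181)
h = r sin θ − e = -13.641181 − 18 = -31.641181
sin φ = h / L = -31.641181 / 120 = -0.26367651
φ = arcsin(-0.26367651) = -15.288325°

-15.2883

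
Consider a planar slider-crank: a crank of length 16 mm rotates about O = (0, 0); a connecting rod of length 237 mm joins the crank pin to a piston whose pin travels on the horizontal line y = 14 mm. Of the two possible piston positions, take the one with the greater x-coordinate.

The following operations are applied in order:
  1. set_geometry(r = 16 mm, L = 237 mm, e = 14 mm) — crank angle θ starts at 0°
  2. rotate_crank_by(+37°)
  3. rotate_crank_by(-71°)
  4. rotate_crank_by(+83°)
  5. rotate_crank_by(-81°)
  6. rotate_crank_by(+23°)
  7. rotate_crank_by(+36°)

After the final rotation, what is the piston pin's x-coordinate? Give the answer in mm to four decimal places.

set_geometry: r = 16 mm, L = 237 mm, e = 14 mm; θ ← 0°
rotate_crank_by(+37°): θ ← 0° +37° = 37°
rotate_crank_by(-71°): θ ← 37° -71° = -34°
rotate_crank_by(+83°): θ ← -34° +83° = 49°
rotate_crank_by(-81°): θ ← 49° -81° = -32°
rotate_crank_by(+23°): θ ← -32° +23° = -9°
rotate_crank_by(+36°): θ ← -9° +36° = 27°
crank pin P = (r cos θ, r sin θ) = (14.256104, 7.263848)
h = r sin θ − e = 7.263848 − 14 = -6.736152
x = r cos θ + √(L² − h²) = 14.256104 + √(56169.0 − 45.3757) = 14.256104 + 236.904251 = 251.160356

251.1604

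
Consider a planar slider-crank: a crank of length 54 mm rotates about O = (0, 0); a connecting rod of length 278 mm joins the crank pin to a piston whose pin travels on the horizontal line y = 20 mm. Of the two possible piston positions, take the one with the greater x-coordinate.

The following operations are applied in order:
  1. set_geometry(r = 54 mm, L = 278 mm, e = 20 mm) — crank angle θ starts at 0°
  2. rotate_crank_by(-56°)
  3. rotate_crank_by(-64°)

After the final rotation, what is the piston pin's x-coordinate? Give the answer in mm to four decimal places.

set_geometry: r = 54 mm, L = 278 mm, e = 20 mm; θ ← 0°
rotate_crank_by(-56°): θ ← 0° -56° = -56°
rotate_crank_by(-64°): θ ← -56° -64° = -120°
crank pin P = (r cos θ, r sin θ) = (-27.000000, -46.765372)
h = r sin θ − e = -46.765372 − 20 = -66.765372
x = r cos θ + √(L² − h²) = -27.000000 + √(77284.0 − 4457.6149) = -27.000000 + 269.863642 = 242.863642

242.8636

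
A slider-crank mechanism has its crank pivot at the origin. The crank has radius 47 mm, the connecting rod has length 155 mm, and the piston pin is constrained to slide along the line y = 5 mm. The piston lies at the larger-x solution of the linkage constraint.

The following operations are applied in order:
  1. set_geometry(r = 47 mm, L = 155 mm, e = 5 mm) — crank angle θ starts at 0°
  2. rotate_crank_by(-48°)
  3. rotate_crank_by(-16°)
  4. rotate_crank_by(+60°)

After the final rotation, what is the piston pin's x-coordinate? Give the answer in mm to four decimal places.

201.6643

set_geometry: r = 47 mm, L = 155 mm, e = 5 mm; θ ← 0°
rotate_crank_by(-48°): θ ← 0° -48° = -48°
rotate_crank_by(-16°): θ ← -48° -16° = -64°
rotate_crank_by(+60°): θ ← -64° +60° = -4°
crank pin P = (r cos θ, r sin θ) = (46.885510, -3.278554)
h = r sin θ − e = -3.278554 − 5 = -8.278554
x = r cos θ + √(L² − h²) = 46.885510 + √(24025.0 − 68.5345) = 46.885510 + 154.778763 = 201.664274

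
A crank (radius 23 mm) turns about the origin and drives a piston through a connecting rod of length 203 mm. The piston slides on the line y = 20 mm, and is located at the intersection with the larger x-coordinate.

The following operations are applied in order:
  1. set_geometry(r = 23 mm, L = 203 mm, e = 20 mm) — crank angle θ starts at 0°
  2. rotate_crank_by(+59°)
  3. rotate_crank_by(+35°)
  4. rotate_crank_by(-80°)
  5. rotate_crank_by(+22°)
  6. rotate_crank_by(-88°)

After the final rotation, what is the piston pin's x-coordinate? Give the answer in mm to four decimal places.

213.5481

set_geometry: r = 23 mm, L = 203 mm, e = 20 mm; θ ← 0°
rotate_crank_by(+59°): θ ← 0° +59° = 59°
rotate_crank_by(+35°): θ ← 59° +35° = 94°
rotate_crank_by(-80°): θ ← 94° -80° = 14°
rotate_crank_by(+22°): θ ← 14° +22° = 36°
rotate_crank_by(-88°): θ ← 36° -88° = -52°
crank pin P = (r cos θ, r sin θ) = (14.160214, -18.124247)
h = r sin θ − e = -18.124247 − 20 = -38.124247
x = r cos θ + √(L² − h²) = 14.160214 + √(41209.0 − 1453.4582) = 14.160214 + 199.387918 = 213.548132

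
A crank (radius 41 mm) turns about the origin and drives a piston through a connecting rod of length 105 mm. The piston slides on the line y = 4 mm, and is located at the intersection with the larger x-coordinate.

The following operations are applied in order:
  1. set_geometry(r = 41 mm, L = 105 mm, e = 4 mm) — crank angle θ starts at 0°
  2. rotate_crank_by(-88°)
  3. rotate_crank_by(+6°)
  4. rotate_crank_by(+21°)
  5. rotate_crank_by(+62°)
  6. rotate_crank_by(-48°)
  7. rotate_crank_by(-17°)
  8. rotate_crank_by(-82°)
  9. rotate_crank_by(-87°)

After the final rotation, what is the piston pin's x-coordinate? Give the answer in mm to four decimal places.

set_geometry: r = 41 mm, L = 105 mm, e = 4 mm; θ ← 0°
rotate_crank_by(-88°): θ ← 0° -88° = -88°
rotate_crank_by(+6°): θ ← -88° +6° = -82°
rotate_crank_by(+21°): θ ← -82° +21° = -61°
rotate_crank_by(+62°): θ ← -61° +62° = 1°
rotate_crank_by(-48°): θ ← 1° -48° = -47°
rotate_crank_by(-17°): θ ← -47° -17° = -64°
rotate_crank_by(-82°): θ ← -64° -82° = -146°
rotate_crank_by(-87°): θ ← -146° -87° = -233°
crank pin P = (r cos θ, r sin θ) = (-24.674416, 32.744056)
h = r sin θ − e = 32.744056 − 4 = 28.744056
x = r cos θ + √(L² − h²) = -24.674416 + √(11025.0 − 826.2208) = -24.674416 + 100.989006 = 76.314590

76.3146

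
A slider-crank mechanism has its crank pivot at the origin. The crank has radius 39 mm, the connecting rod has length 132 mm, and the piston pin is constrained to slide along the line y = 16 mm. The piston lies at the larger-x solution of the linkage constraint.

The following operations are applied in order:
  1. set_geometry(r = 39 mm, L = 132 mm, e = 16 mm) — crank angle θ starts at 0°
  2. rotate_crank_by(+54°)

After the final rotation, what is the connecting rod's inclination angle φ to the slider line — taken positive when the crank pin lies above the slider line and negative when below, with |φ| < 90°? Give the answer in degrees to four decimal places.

6.7661

set_geometry: r = 39 mm, L = 132 mm, e = 16 mm; θ ← 0°
rotate_crank_by(+54°): θ ← 0° +54° = 54°
crank pin P = (r cos θ, r sin θ) = (22.923625, 31.551663)
h = r sin θ − e = 31.551663 − 16 = 15.551663
sin φ = h / L = 15.551663 / 132 = 0.11781563
φ = arcsin(0.11781563) = 6.766053°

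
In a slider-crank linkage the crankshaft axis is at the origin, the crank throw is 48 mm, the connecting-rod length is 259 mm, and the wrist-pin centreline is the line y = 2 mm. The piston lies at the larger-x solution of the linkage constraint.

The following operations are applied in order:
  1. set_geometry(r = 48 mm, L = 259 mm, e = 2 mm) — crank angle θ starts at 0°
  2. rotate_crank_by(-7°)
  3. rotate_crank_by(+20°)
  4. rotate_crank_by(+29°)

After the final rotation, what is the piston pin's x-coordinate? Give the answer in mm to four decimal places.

set_geometry: r = 48 mm, L = 259 mm, e = 2 mm; θ ← 0°
rotate_crank_by(-7°): θ ← 0° -7° = -7°
rotate_crank_by(+20°): θ ← -7° +20° = 13°
rotate_crank_by(+29°): θ ← 13° +29° = 42°
crank pin P = (r cos θ, r sin θ) = (35.670952, 32.118269)
h = r sin θ − e = 32.118269 − 2 = 30.118269
x = r cos θ + √(L² − h²) = 35.670952 + √(67081.0 − 907.1101) = 35.670952 + 257.242862 = 292.913813

292.9138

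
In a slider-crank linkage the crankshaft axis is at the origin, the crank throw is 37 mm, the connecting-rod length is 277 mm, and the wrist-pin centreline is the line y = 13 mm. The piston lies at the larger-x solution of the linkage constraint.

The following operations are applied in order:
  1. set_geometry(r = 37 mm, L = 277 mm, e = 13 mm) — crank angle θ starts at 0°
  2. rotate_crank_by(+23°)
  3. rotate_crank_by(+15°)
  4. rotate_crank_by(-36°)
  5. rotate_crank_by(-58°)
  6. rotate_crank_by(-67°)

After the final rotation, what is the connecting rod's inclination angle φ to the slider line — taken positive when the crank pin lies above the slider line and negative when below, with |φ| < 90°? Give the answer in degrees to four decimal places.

-9.1463

set_geometry: r = 37 mm, L = 277 mm, e = 13 mm; θ ← 0°
rotate_crank_by(+23°): θ ← 0° +23° = 23°
rotate_crank_by(+15°): θ ← 23° +15° = 38°
rotate_crank_by(-36°): θ ← 38° -36° = 2°
rotate_crank_by(-58°): θ ← 2° -58° = -56°
rotate_crank_by(-67°): θ ← -56° -67° = -123°
crank pin P = (r cos θ, r sin θ) = (-20.151644, -31.030811)
h = r sin θ − e = -31.030811 − 13 = -44.030811
sin φ = h / L = -44.030811 / 277 = -0.15895600
φ = arcsin(-0.15895600) = -9.146304°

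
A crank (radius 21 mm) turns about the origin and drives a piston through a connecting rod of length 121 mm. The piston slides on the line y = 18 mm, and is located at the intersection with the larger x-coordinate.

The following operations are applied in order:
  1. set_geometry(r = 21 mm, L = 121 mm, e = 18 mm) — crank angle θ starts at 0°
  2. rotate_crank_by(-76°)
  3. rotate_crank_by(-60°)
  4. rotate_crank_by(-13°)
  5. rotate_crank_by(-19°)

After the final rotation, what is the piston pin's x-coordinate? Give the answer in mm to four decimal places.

98.3738

set_geometry: r = 21 mm, L = 121 mm, e = 18 mm; θ ← 0°
rotate_crank_by(-76°): θ ← 0° -76° = -76°
rotate_crank_by(-60°): θ ← -76° -60° = -136°
rotate_crank_by(-13°): θ ← -136° -13° = -149°
rotate_crank_by(-19°): θ ← -149° -19° = -168°
crank pin P = (r cos θ, r sin θ) = (-20.541100, -4.366146)
h = r sin θ − e = -4.366146 − 18 = -22.366146
x = r cos θ + √(L² − h²) = -20.541100 + √(14641.0 − 500.2445) = -20.541100 + 118.914909 = 98.373809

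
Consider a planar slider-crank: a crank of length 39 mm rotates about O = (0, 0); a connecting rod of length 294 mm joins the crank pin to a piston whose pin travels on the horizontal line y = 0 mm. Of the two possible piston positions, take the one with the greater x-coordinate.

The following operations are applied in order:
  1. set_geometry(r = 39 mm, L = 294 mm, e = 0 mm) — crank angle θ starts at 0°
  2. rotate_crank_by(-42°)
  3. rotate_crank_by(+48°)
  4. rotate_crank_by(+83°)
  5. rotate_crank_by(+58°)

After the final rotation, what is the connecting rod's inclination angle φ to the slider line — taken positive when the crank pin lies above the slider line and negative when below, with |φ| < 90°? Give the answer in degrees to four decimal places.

set_geometry: r = 39 mm, L = 294 mm, e = 0 mm; θ ← 0°
rotate_crank_by(-42°): θ ← 0° -42° = -42°
rotate_crank_by(+48°): θ ← -42° +48° = 6°
rotate_crank_by(+83°): θ ← 6° +83° = 89°
rotate_crank_by(+58°): θ ← 89° +58° = 147°
crank pin P = (r cos θ, r sin θ) = (-32.708152, 21.240922)
h = r sin θ − e = 21.240922 − 0 = 21.240922
sin φ = h / L = 21.240922 / 294 = 0.07224804
φ = arcsin(0.07224804) = 4.143117°

4.1431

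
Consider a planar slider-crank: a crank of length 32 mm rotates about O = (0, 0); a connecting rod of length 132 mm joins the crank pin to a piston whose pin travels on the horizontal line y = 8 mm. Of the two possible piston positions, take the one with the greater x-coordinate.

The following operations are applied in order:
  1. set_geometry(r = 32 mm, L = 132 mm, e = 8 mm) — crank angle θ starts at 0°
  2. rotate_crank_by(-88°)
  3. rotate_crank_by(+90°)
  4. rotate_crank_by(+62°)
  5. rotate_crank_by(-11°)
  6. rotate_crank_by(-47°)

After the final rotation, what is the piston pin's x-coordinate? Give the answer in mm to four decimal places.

163.7426

set_geometry: r = 32 mm, L = 132 mm, e = 8 mm; θ ← 0°
rotate_crank_by(-88°): θ ← 0° -88° = -88°
rotate_crank_by(+90°): θ ← -88° +90° = 2°
rotate_crank_by(+62°): θ ← 2° +62° = 64°
rotate_crank_by(-11°): θ ← 64° -11° = 53°
rotate_crank_by(-47°): θ ← 53° -47° = 6°
crank pin P = (r cos θ, r sin θ) = (31.824701, 3.344911)
h = r sin θ − e = 3.344911 − 8 = -4.655089
x = r cos θ + √(L² − h²) = 31.824701 + √(17424.0 − 21.6699) = 31.824701 + 131.917892 = 163.742592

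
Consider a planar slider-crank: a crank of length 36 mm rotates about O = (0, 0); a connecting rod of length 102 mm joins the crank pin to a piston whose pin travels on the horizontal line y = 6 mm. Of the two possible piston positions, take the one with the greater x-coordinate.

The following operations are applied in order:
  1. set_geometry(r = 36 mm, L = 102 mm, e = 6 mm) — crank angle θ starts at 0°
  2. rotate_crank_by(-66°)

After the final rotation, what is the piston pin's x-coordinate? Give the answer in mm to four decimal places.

108.9386

set_geometry: r = 36 mm, L = 102 mm, e = 6 mm; θ ← 0°
rotate_crank_by(-66°): θ ← 0° -66° = -66°
crank pin P = (r cos θ, r sin θ) = (14.642519, -32.887636)
h = r sin θ − e = -32.887636 − 6 = -38.887636
x = r cos θ + √(L² − h²) = 14.642519 + √(10404.0 − 1512.2483) = 14.642519 + 94.296085 = 108.938605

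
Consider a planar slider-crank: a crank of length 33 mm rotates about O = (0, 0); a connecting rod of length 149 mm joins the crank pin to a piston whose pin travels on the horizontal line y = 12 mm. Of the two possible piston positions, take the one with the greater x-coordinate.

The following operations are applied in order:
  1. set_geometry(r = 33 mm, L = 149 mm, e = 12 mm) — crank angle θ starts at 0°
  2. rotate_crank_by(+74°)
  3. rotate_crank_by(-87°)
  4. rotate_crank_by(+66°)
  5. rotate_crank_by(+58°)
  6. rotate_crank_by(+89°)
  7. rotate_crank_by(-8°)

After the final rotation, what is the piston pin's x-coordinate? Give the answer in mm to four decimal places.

set_geometry: r = 33 mm, L = 149 mm, e = 12 mm; θ ← 0°
rotate_crank_by(+74°): θ ← 0° +74° = 74°
rotate_crank_by(-87°): θ ← 74° -87° = -13°
rotate_crank_by(+66°): θ ← -13° +66° = 53°
rotate_crank_by(+58°): θ ← 53° +58° = 111°
rotate_crank_by(+89°): θ ← 111° +89° = 200°
rotate_crank_by(-8°): θ ← 200° -8° = 192°
crank pin P = (r cos θ, r sin θ) = (-32.278871, -6.861086)
h = r sin θ − e = -6.861086 − 12 = -18.861086
x = r cos θ + √(L² − h²) = -32.278871 + √(22201.0 − 355.7406) = -32.278871 + 147.801419 = 115.522548

115.5225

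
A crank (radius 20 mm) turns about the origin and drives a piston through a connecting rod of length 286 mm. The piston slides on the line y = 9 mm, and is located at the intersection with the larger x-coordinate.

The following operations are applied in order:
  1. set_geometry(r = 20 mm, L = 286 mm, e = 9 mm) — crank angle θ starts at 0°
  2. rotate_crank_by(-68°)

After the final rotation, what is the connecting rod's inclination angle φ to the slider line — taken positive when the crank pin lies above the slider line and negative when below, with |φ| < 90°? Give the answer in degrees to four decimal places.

-5.5265

set_geometry: r = 20 mm, L = 286 mm, e = 9 mm; θ ← 0°
rotate_crank_by(-68°): θ ← 0° -68° = -68°
crank pin P = (r cos θ, r sin θ) = (7.492132, -18.543677)
h = r sin θ − e = -18.543677 − 9 = -27.543677
sin φ = h / L = -27.543677 / 286 = -0.09630656
φ = arcsin(-0.09630656) = -5.526525°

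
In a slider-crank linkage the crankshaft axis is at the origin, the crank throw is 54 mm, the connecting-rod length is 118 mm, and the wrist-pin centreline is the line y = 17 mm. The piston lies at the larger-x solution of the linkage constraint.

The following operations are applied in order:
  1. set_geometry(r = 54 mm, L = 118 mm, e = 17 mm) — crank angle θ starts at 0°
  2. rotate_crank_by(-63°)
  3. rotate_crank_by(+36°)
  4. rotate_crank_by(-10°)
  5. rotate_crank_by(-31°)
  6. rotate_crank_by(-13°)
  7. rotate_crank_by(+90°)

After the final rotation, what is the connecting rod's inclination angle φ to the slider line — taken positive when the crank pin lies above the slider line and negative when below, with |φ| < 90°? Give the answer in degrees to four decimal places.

-4.1564

set_geometry: r = 54 mm, L = 118 mm, e = 17 mm; θ ← 0°
rotate_crank_by(-63°): θ ← 0° -63° = -63°
rotate_crank_by(+36°): θ ← -63° +36° = -27°
rotate_crank_by(-10°): θ ← -27° -10° = -37°
rotate_crank_by(-31°): θ ← -37° -31° = -68°
rotate_crank_by(-13°): θ ← -68° -13° = -81°
rotate_crank_by(+90°): θ ← -81° +90° = 9°
crank pin P = (r cos θ, r sin θ) = (53.335170, 8.447461)
h = r sin θ − e = 8.447461 − 17 = -8.552539
sin φ = h / L = -8.552539 / 118 = -0.07247914
φ = arcsin(-0.07247914) = -4.156394°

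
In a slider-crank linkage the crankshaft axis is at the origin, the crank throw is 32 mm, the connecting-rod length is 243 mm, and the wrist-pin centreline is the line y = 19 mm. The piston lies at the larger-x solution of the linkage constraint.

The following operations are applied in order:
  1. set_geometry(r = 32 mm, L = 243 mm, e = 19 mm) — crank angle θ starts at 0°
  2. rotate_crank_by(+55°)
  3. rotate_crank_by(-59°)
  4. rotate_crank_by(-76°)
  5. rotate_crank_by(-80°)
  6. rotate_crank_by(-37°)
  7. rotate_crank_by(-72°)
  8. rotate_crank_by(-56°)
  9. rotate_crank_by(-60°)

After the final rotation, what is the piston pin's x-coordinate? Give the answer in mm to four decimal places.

269.8155

set_geometry: r = 32 mm, L = 243 mm, e = 19 mm; θ ← 0°
rotate_crank_by(+55°): θ ← 0° +55° = 55°
rotate_crank_by(-59°): θ ← 55° -59° = -4°
rotate_crank_by(-76°): θ ← -4° -76° = -80°
rotate_crank_by(-80°): θ ← -80° -80° = -160°
rotate_crank_by(-37°): θ ← -160° -37° = -197°
rotate_crank_by(-72°): θ ← -197° -72° = -269°
rotate_crank_by(-56°): θ ← -269° -56° = -325°
rotate_crank_by(-60°): θ ← -325° -60° = -385°
crank pin P = (r cos θ, r sin θ) = (29.001849, -13.523784)
h = r sin θ − e = -13.523784 − 19 = -32.523784
x = r cos θ + √(L² − h²) = 29.001849 + √(59049.0 − 1057.7966) = 29.001849 + 240.813628 = 269.815477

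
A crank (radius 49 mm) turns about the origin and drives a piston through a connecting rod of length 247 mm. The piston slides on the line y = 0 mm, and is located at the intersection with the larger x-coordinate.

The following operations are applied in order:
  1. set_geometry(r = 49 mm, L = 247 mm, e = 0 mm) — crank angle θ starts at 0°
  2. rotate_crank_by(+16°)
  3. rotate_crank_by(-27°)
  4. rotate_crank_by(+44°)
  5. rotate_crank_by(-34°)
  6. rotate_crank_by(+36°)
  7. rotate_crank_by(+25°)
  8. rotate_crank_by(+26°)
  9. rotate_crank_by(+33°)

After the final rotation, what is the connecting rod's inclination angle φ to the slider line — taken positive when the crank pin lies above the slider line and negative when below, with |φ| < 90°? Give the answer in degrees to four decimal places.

9.9918

set_geometry: r = 49 mm, L = 247 mm, e = 0 mm; θ ← 0°
rotate_crank_by(+16°): θ ← 0° +16° = 16°
rotate_crank_by(-27°): θ ← 16° -27° = -11°
rotate_crank_by(+44°): θ ← -11° +44° = 33°
rotate_crank_by(-34°): θ ← 33° -34° = -1°
rotate_crank_by(+36°): θ ← -1° +36° = 35°
rotate_crank_by(+25°): θ ← 35° +25° = 60°
rotate_crank_by(+26°): θ ← 60° +26° = 86°
rotate_crank_by(+33°): θ ← 86° +33° = 119°
crank pin P = (r cos θ, r sin θ) = (-23.755671, 42.856366)
h = r sin θ − e = 42.856366 − 0 = 42.856366
sin φ = h / L = 42.856366 / 247 = 0.17350755
φ = arcsin(0.17350755) = 9.991819°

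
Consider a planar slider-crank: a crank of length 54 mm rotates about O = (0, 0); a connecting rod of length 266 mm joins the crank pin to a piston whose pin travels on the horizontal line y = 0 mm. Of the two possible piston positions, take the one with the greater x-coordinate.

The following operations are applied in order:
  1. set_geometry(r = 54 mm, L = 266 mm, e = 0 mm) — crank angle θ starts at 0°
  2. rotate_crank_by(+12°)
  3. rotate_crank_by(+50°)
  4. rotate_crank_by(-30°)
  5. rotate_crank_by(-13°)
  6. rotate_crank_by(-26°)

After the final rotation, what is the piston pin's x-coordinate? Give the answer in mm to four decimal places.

set_geometry: r = 54 mm, L = 266 mm, e = 0 mm; θ ← 0°
rotate_crank_by(+12°): θ ← 0° +12° = 12°
rotate_crank_by(+50°): θ ← 12° +50° = 62°
rotate_crank_by(-30°): θ ← 62° -30° = 32°
rotate_crank_by(-13°): θ ← 32° -13° = 19°
rotate_crank_by(-26°): θ ← 19° -26° = -7°
crank pin P = (r cos θ, r sin θ) = (53.597492, -6.580945)
h = r sin θ − e = -6.580945 − 0 = -6.580945
x = r cos θ + √(L² − h²) = 53.597492 + √(70756.0 − 43.3088) = 53.597492 + 265.918580 = 319.516072

319.5161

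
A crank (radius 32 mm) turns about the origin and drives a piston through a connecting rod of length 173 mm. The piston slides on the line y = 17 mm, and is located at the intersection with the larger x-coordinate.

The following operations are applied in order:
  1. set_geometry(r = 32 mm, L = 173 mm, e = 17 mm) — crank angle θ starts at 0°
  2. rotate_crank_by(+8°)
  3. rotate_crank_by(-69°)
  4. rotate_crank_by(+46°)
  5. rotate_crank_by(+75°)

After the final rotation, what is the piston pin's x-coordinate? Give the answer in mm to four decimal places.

set_geometry: r = 32 mm, L = 173 mm, e = 17 mm; θ ← 0°
rotate_crank_by(+8°): θ ← 0° +8° = 8°
rotate_crank_by(-69°): θ ← 8° -69° = -61°
rotate_crank_by(+46°): θ ← -61° +46° = -15°
rotate_crank_by(+75°): θ ← -15° +75° = 60°
crank pin P = (r cos θ, r sin θ) = (16.000000, 27.712813)
h = r sin θ − e = 27.712813 − 17 = 10.712813
x = r cos θ + √(L² − h²) = 16.000000 + √(29929.0 − 114.7644) = 16.000000 + 172.667993 = 188.667993

188.6680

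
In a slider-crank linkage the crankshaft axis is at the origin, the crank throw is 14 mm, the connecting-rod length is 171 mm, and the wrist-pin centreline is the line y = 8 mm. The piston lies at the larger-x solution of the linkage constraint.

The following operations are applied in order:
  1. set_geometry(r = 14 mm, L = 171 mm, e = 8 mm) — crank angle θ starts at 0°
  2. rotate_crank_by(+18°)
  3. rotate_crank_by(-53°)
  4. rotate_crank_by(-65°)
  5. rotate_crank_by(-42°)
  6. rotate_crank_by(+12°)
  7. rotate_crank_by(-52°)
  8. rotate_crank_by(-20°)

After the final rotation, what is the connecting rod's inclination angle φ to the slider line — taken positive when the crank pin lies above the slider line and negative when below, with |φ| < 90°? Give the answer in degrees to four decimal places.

-0.9233

set_geometry: r = 14 mm, L = 171 mm, e = 8 mm; θ ← 0°
rotate_crank_by(+18°): θ ← 0° +18° = 18°
rotate_crank_by(-53°): θ ← 18° -53° = -35°
rotate_crank_by(-65°): θ ← -35° -65° = -100°
rotate_crank_by(-42°): θ ← -100° -42° = -142°
rotate_crank_by(+12°): θ ← -142° +12° = -130°
rotate_crank_by(-52°): θ ← -130° -52° = -182°
rotate_crank_by(-20°): θ ← -182° -20° = -202°
crank pin P = (r cos θ, r sin θ) = (-12.980574, 5.244492)
h = r sin θ − e = 5.244492 − 8 = -2.755508
sin φ = h / L = -2.755508 / 171 = -0.01611408
φ = arcsin(-0.01611408) = -0.923309°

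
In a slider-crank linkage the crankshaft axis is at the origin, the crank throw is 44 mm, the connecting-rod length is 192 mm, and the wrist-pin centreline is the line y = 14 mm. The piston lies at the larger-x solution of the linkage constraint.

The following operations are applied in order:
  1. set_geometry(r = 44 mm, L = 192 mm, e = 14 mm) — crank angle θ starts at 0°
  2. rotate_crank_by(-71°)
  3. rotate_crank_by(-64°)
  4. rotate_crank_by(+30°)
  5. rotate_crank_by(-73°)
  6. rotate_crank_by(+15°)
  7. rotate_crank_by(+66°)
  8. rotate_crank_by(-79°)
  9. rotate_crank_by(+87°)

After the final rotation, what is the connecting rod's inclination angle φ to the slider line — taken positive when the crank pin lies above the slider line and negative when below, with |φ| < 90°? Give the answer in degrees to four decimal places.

-17.5807

set_geometry: r = 44 mm, L = 192 mm, e = 14 mm; θ ← 0°
rotate_crank_by(-71°): θ ← 0° -71° = -71°
rotate_crank_by(-64°): θ ← -71° -64° = -135°
rotate_crank_by(+30°): θ ← -135° +30° = -105°
rotate_crank_by(-73°): θ ← -105° -73° = -178°
rotate_crank_by(+15°): θ ← -178° +15° = -163°
rotate_crank_by(+66°): θ ← -163° +66° = -97°
rotate_crank_by(-79°): θ ← -97° -79° = -176°
rotate_crank_by(+87°): θ ← -176° +87° = -89°
crank pin P = (r cos θ, r sin θ) = (0.767906, -43.993299)
h = r sin θ − e = -43.993299 − 14 = -57.993299
sin φ = h / L = -57.993299 / 192 = -0.30204843
φ = arcsin(-0.30204843) = -17.580678°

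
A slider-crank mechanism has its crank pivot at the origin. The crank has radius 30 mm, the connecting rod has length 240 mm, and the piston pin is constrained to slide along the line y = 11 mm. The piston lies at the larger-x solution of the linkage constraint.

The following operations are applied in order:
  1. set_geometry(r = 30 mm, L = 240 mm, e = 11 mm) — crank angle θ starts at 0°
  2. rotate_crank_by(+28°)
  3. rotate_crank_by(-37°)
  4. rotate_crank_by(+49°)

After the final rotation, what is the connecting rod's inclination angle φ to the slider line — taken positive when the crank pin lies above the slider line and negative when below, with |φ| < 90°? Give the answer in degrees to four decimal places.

1.9780

set_geometry: r = 30 mm, L = 240 mm, e = 11 mm; θ ← 0°
rotate_crank_by(+28°): θ ← 0° +28° = 28°
rotate_crank_by(-37°): θ ← 28° -37° = -9°
rotate_crank_by(+49°): θ ← -9° +49° = 40°
crank pin P = (r cos θ, r sin θ) = (22.981333, 19.283628)
h = r sin θ − e = 19.283628 − 11 = 8.283628
sin φ = h / L = 8.283628 / 240 = 0.03451512
φ = arcsin(0.03451512) = 1.977963°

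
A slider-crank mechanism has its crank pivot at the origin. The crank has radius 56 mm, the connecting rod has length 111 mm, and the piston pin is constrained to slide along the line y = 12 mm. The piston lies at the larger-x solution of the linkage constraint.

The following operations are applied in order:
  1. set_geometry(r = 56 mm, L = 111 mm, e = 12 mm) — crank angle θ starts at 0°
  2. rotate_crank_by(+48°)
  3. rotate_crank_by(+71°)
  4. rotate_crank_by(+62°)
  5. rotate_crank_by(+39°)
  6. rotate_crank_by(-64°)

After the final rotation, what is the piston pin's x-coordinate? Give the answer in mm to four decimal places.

set_geometry: r = 56 mm, L = 111 mm, e = 12 mm; θ ← 0°
rotate_crank_by(+48°): θ ← 0° +48° = 48°
rotate_crank_by(+71°): θ ← 48° +71° = 119°
rotate_crank_by(+62°): θ ← 119° +62° = 181°
rotate_crank_by(+39°): θ ← 181° +39° = 220°
rotate_crank_by(-64°): θ ← 220° -64° = 156°
crank pin P = (r cos θ, r sin θ) = (-51.158546, 22.777252)
h = r sin θ − e = 22.777252 − 12 = 10.777252
x = r cos θ + √(L² − h²) = -51.158546 + √(12321.0 − 116.1492) = -51.158546 + 110.475567 = 59.317021

59.3170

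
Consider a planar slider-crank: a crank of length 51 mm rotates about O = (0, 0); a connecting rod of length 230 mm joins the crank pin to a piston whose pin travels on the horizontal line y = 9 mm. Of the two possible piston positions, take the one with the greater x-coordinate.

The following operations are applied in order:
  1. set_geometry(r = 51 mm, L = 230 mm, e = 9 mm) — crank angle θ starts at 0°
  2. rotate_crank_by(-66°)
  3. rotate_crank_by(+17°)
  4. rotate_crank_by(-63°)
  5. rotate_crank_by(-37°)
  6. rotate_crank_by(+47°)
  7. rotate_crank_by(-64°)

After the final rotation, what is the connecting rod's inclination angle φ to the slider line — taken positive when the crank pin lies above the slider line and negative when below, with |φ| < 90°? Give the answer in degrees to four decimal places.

set_geometry: r = 51 mm, L = 230 mm, e = 9 mm; θ ← 0°
rotate_crank_by(-66°): θ ← 0° -66° = -66°
rotate_crank_by(+17°): θ ← -66° +17° = -49°
rotate_crank_by(-63°): θ ← -49° -63° = -112°
rotate_crank_by(-37°): θ ← -112° -37° = -149°
rotate_crank_by(+47°): θ ← -149° +47° = -102°
rotate_crank_by(-64°): θ ← -102° -64° = -166°
crank pin P = (r cos θ, r sin θ) = (-49.485082, -12.338017)
h = r sin θ − e = -12.338017 − 9 = -21.338017
sin φ = h / L = -21.338017 / 230 = -0.09277399
φ = arcsin(-0.09277399) = -5.323213°

-5.3232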